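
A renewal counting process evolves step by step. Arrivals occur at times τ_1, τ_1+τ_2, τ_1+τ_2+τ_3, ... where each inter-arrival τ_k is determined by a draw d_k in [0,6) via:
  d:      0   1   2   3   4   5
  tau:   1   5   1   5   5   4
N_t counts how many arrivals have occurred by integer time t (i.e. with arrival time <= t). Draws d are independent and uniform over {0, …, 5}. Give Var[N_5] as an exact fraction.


20540/59049

Inter-arrival values over d=0..5: [1, 5, 1, 5, 5, 4]
Each d has probability 1/6, so the pmf of τ is: f(1) = 1/3, f(4) = 1/6, f(5) = 1/2
Let p_n(j) = P(N_n = j), with p_0 = [1]. Condition on τ_1: p_n(0) = P(τ > n), and for j >= 1, p_n(j) = Σ_{k<=n} f(k)·p_{n−k}(j−1)
p_1 = [2/3, 1/3]  (j = 0..1)
p_2 = [2/3, 2/9, 1/9]  (j = 0..2)
p_3 = [2/3, 2/9, 2/27, 1/27]  (j = 0..3)
p_4 = [1/2, 7/18, 2/27, 2/81, 1/81]  (j = 0..4)
p_5 = [0, 7/9, 5/27, 2/81, 2/243, 1/243]  (j = 0..5)
E[N_5] = Σ j·p_5(j) = 310/243;  E[N_5²] = Σ j²·p_5(j) = 160/81
Var[N_5] = 160/81 − (310/243)² = 20540/59049


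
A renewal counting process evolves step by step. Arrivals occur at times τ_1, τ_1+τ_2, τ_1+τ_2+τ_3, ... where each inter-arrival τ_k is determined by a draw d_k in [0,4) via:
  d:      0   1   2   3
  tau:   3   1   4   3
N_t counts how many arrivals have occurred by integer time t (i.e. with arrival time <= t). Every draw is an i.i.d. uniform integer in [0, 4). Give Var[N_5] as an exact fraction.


Inter-arrival values over d=0..3: [3, 1, 4, 3]
Each d has probability 1/4, so the pmf of τ is: f(1) = 1/4, f(3) = 1/2, f(4) = 1/4
Let p_n(j) = P(N_n = j), with p_0 = [1]. Condition on τ_1: p_n(0) = P(τ > n), and for j >= 1, p_n(j) = Σ_{k<=n} f(k)·p_{n−k}(j−1)
p_1 = [3/4, 1/4]  (j = 0..1)
p_2 = [3/4, 3/16, 1/16]  (j = 0..2)
p_3 = [1/4, 11/16, 3/64, 1/64]  (j = 0..3)
p_4 = [0, 11/16, 19/64, 3/256, 1/256]  (j = 0..4)
p_5 = [0, 9/16, 21/64, 27/256, 3/1024, 1/1024]  (j = 0..5)
E[N_5] = Σ j·p_5(j) = 1589/1024;  E[N_5²] = Σ j²·p_5(j) = 2965/1024
Var[N_5] = 2965/1024 − (1589/1024)² = 511239/1048576

511239/1048576


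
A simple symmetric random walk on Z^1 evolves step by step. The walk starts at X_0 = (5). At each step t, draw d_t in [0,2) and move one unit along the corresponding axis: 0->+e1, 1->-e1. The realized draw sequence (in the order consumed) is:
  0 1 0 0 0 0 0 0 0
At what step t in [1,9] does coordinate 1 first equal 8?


5

t=0: X=(5), d=0 → +e1, X_1=(6)
t=1: X=(6), d=1 → -e1, X_2=(5)
t=2: X=(5), d=0 → +e1, X_3=(6)
t=3: X=(6), d=0 → +e1, X_4=(7)
t=4: X=(7), d=0 → +e1, X_5=(8)
t=5: X=(8), d=0 → +e1, X_6=(9)
t=6: X=(9), d=0 → +e1, X_7=(10)
t=7: X=(10), d=0 → +e1, X_8=(11)
t=8: X=(11), d=0 → +e1, X_9=(12)


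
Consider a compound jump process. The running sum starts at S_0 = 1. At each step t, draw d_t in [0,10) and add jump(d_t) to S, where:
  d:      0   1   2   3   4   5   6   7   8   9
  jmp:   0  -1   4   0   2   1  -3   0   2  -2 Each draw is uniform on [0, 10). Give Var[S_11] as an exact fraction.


4191/100

Outcome values over d=0..9: [0, -1, 4, 0, 2, 1, -3, 0, 2, -2]
Σy = 3, Σy² = 39, M = 10
μ = 3/10 = 3/10,  σ² = 39/10 − (3/10)² = 381/100
Independent increments: Var[S_11] = 11·σ² = 11·(381/100) = 4191/100


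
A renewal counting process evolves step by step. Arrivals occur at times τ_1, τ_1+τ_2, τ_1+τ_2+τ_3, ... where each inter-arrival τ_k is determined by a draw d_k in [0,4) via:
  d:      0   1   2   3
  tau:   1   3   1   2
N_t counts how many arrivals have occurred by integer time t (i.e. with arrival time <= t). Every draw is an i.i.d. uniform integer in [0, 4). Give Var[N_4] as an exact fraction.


Inter-arrival values over d=0..3: [1, 3, 1, 2]
Each d has probability 1/4, so the pmf of τ is: f(1) = 1/2, f(2) = 1/4, f(3) = 1/4
Let p_n(j) = P(N_n = j), with p_0 = [1]. Condition on τ_1: p_n(0) = P(τ > n), and for j >= 1, p_n(j) = Σ_{k<=n} f(k)·p_{n−k}(j−1)
p_1 = [1/2, 1/2]  (j = 0..1)
p_2 = [1/4, 1/2, 1/4]  (j = 0..2)
p_3 = [0, 1/2, 3/8, 1/8]  (j = 0..3)
p_4 = [0, 3/16, 1/2, 1/4, 1/16]  (j = 0..4)
E[N_4] = Σ j·p_4(j) = 35/16;  E[N_4²] = Σ j²·p_4(j) = 87/16
Var[N_4] = 87/16 − (35/16)² = 167/256

167/256


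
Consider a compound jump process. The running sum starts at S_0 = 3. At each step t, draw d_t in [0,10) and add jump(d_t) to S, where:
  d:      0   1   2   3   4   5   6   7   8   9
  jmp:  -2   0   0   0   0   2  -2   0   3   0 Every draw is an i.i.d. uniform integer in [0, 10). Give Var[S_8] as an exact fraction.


Outcome values over d=0..9: [-2, 0, 0, 0, 0, 2, -2, 0, 3, 0]
Σy = 1, Σy² = 21, M = 10
μ = 1/10 = 1/10,  σ² = 21/10 − (1/10)² = 209/100
Independent increments: Var[S_8] = 8·σ² = 8·(209/100) = 418/25

418/25


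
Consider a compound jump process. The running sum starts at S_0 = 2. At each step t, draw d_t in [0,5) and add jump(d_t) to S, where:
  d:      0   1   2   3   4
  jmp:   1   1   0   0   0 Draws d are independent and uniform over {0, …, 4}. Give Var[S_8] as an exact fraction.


Outcome values over d=0..4: [1, 1, 0, 0, 0]
Σy = 2, Σy² = 2, M = 5
μ = 2/5 = 2/5,  σ² = 2/5 − (2/5)² = 6/25
Independent increments: Var[S_8] = 8·σ² = 8·(6/25) = 48/25

48/25


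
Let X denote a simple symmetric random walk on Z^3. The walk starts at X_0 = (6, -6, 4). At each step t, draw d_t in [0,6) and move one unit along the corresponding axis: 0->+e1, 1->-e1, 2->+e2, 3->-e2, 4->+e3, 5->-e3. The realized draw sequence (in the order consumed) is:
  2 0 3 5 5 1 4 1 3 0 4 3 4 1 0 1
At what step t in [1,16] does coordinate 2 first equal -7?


t=0: X=(6, -6, 4), d=2 → +e2, X_1=(6, -5, 4)
t=1: X=(6, -5, 4), d=0 → +e1, X_2=(7, -5, 4)
t=2: X=(7, -5, 4), d=3 → -e2, X_3=(7, -6, 4)
t=3: X=(7, -6, 4), d=5 → -e3, X_4=(7, -6, 3)
t=4: X=(7, -6, 3), d=5 → -e3, X_5=(7, -6, 2)
t=5: X=(7, -6, 2), d=1 → -e1, X_6=(6, -6, 2)
t=6: X=(6, -6, 2), d=4 → +e3, X_7=(6, -6, 3)
t=7: X=(6, -6, 3), d=1 → -e1, X_8=(5, -6, 3)
t=8: X=(5, -6, 3), d=3 → -e2, X_9=(5, -7, 3)
t=9: X=(5, -7, 3), d=0 → +e1, X_10=(6, -7, 3)
t=10: X=(6, -7, 3), d=4 → +e3, X_11=(6, -7, 4)
t=11: X=(6, -7, 4), d=3 → -e2, X_12=(6, -8, 4)
t=12: X=(6, -8, 4), d=4 → +e3, X_13=(6, -8, 5)
t=13: X=(6, -8, 5), d=1 → -e1, X_14=(5, -8, 5)
t=14: X=(5, -8, 5), d=0 → +e1, X_15=(6, -8, 5)
t=15: X=(6, -8, 5), d=1 → -e1, X_16=(5, -8, 5)

9


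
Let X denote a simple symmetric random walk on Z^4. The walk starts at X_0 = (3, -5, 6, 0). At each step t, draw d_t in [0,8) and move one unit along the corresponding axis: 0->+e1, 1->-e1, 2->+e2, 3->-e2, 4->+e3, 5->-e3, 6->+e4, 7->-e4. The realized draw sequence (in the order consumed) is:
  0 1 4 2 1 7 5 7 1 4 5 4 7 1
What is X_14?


t=0: X=(3, -5, 6, 0), d=0 → +e1, X_1=(4, -5, 6, 0)
t=1: X=(4, -5, 6, 0), d=1 → -e1, X_2=(3, -5, 6, 0)
t=2: X=(3, -5, 6, 0), d=4 → +e3, X_3=(3, -5, 7, 0)
t=3: X=(3, -5, 7, 0), d=2 → +e2, X_4=(3, -4, 7, 0)
t=4: X=(3, -4, 7, 0), d=1 → -e1, X_5=(2, -4, 7, 0)
t=5: X=(2, -4, 7, 0), d=7 → -e4, X_6=(2, -4, 7, -1)
t=6: X=(2, -4, 7, -1), d=5 → -e3, X_7=(2, -4, 6, -1)
t=7: X=(2, -4, 6, -1), d=7 → -e4, X_8=(2, -4, 6, -2)
t=8: X=(2, -4, 6, -2), d=1 → -e1, X_9=(1, -4, 6, -2)
t=9: X=(1, -4, 6, -2), d=4 → +e3, X_10=(1, -4, 7, -2)
t=10: X=(1, -4, 7, -2), d=5 → -e3, X_11=(1, -4, 6, -2)
t=11: X=(1, -4, 6, -2), d=4 → +e3, X_12=(1, -4, 7, -2)
t=12: X=(1, -4, 7, -2), d=7 → -e4, X_13=(1, -4, 7, -3)
t=13: X=(1, -4, 7, -3), d=1 → -e1, X_14=(0, -4, 7, -3)

(0, -4, 7, -3)


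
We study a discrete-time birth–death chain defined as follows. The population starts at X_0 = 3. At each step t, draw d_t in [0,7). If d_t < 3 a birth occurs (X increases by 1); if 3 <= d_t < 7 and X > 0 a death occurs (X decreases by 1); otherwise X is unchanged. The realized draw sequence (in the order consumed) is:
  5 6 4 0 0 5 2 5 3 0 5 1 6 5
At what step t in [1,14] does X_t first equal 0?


3

t=0: X=3, d=5 → death, X_1=2
t=1: X=2, d=6 → death, X_2=1
t=2: X=1, d=4 → death, X_3=0
t=3: X=0, d=0 → birth, X_4=1
t=4: X=1, d=0 → birth, X_5=2
t=5: X=2, d=5 → death, X_6=1
t=6: X=1, d=2 → birth, X_7=2
t=7: X=2, d=5 → death, X_8=1
t=8: X=1, d=3 → death, X_9=0
t=9: X=0, d=0 → birth, X_10=1
t=10: X=1, d=5 → death, X_11=0
t=11: X=0, d=1 → birth, X_12=1
t=12: X=1, d=6 → death, X_13=0
t=13: X=0, d=5 → hold, X_14=0


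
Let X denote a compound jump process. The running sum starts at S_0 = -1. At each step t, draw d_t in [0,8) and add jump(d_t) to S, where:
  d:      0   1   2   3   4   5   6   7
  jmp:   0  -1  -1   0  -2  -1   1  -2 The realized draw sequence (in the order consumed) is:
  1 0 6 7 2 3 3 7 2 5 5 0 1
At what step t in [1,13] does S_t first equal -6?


t=0: S=-1, d=1, jump=-1, S_1=-2
t=1: S=-2, d=0, jump=0, S_2=-2
t=2: S=-2, d=6, jump=1, S_3=-1
t=3: S=-1, d=7, jump=-2, S_4=-3
t=4: S=-3, d=2, jump=-1, S_5=-4
t=5: S=-4, d=3, jump=0, S_6=-4
t=6: S=-4, d=3, jump=0, S_7=-4
t=7: S=-4, d=7, jump=-2, S_8=-6
t=8: S=-6, d=2, jump=-1, S_9=-7
t=9: S=-7, d=5, jump=-1, S_10=-8
t=10: S=-8, d=5, jump=-1, S_11=-9
t=11: S=-9, d=0, jump=0, S_12=-9
t=12: S=-9, d=1, jump=-1, S_13=-10

8


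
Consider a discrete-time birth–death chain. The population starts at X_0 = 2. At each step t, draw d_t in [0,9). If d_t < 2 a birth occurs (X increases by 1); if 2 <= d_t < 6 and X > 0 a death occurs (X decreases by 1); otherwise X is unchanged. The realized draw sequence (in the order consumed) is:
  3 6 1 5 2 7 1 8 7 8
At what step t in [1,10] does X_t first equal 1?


1

t=0: X=2, d=3 → death, X_1=1
t=1: X=1, d=6 → hold, X_2=1
t=2: X=1, d=1 → birth, X_3=2
t=3: X=2, d=5 → death, X_4=1
t=4: X=1, d=2 → death, X_5=0
t=5: X=0, d=7 → hold, X_6=0
t=6: X=0, d=1 → birth, X_7=1
t=7: X=1, d=8 → hold, X_8=1
t=8: X=1, d=7 → hold, X_9=1
t=9: X=1, d=8 → hold, X_10=1


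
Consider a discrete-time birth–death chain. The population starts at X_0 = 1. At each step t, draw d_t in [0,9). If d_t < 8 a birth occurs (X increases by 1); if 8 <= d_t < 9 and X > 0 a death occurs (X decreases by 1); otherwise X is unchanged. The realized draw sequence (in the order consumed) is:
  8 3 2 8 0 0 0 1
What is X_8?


5

t=0: X=1, d=8 → death, X_1=0
t=1: X=0, d=3 → birth, X_2=1
t=2: X=1, d=2 → birth, X_3=2
t=3: X=2, d=8 → death, X_4=1
t=4: X=1, d=0 → birth, X_5=2
t=5: X=2, d=0 → birth, X_6=3
t=6: X=3, d=0 → birth, X_7=4
t=7: X=4, d=1 → birth, X_8=5


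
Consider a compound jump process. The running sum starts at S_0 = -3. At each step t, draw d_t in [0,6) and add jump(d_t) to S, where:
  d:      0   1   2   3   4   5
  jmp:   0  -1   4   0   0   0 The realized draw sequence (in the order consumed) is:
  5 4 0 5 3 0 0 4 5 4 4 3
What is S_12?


t=0: S=-3, d=5, jump=0, S_1=-3
t=1: S=-3, d=4, jump=0, S_2=-3
t=2: S=-3, d=0, jump=0, S_3=-3
t=3: S=-3, d=5, jump=0, S_4=-3
t=4: S=-3, d=3, jump=0, S_5=-3
t=5: S=-3, d=0, jump=0, S_6=-3
t=6: S=-3, d=0, jump=0, S_7=-3
t=7: S=-3, d=4, jump=0, S_8=-3
t=8: S=-3, d=5, jump=0, S_9=-3
t=9: S=-3, d=4, jump=0, S_10=-3
t=10: S=-3, d=4, jump=0, S_11=-3
t=11: S=-3, d=3, jump=0, S_12=-3

-3


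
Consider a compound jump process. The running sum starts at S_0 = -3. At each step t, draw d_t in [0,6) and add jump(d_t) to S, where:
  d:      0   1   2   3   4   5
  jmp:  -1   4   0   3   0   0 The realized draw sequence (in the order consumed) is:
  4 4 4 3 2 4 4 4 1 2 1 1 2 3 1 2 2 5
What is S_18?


19

t=0: S=-3, d=4, jump=0, S_1=-3
t=1: S=-3, d=4, jump=0, S_2=-3
t=2: S=-3, d=4, jump=0, S_3=-3
t=3: S=-3, d=3, jump=3, S_4=0
t=4: S=0, d=2, jump=0, S_5=0
t=5: S=0, d=4, jump=0, S_6=0
t=6: S=0, d=4, jump=0, S_7=0
t=7: S=0, d=4, jump=0, S_8=0
t=8: S=0, d=1, jump=4, S_9=4
t=9: S=4, d=2, jump=0, S_10=4
t=10: S=4, d=1, jump=4, S_11=8
t=11: S=8, d=1, jump=4, S_12=12
t=12: S=12, d=2, jump=0, S_13=12
t=13: S=12, d=3, jump=3, S_14=15
t=14: S=15, d=1, jump=4, S_15=19
t=15: S=19, d=2, jump=0, S_16=19
t=16: S=19, d=2, jump=0, S_17=19
t=17: S=19, d=5, jump=0, S_18=19


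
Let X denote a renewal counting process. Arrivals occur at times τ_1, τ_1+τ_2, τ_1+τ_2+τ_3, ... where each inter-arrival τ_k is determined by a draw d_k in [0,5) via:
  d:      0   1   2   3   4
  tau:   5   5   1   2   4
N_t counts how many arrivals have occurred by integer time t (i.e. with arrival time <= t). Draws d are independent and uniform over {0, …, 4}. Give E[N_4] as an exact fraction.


Inter-arrival values over d=0..4: [5, 5, 1, 2, 4]
Each d has probability 1/5, so the pmf of τ is: f(1) = 1/5, f(2) = 1/5, f(4) = 1/5, f(5) = 2/5
Renewal equation for m(n) = E[N_n]: condition on τ_1 = k (if k <= n, one arrival plus a fresh copy on the remaining n−k steps): m(n) = F(n) + Σ_{k<=n} f(k)·m(n−k), where F(n) = P(τ <= n) and m(0) = 0
m(1) = F(1) = 1/5
m(2) = F(2) + f(1)·m(1) = 2/5 + 1/5·1/5 = 11/25
m(3) = F(3) + f(1)·m(2) + f(2)·m(1) = 2/5 + 1/5·11/25 + 1/5·1/5 = 66/125
m(4) = F(4) + f(1)·m(3) + f(2)·m(2) = 3/5 + 1/5·66/125 + 1/5·11/25 = 496/625
E[N_4] = m(4) = 496/625

496/625


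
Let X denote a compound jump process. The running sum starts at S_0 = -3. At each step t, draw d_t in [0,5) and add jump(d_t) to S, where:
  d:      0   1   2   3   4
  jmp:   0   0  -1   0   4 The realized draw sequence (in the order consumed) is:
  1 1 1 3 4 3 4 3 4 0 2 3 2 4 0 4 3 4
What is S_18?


t=0: S=-3, d=1, jump=0, S_1=-3
t=1: S=-3, d=1, jump=0, S_2=-3
t=2: S=-3, d=1, jump=0, S_3=-3
t=3: S=-3, d=3, jump=0, S_4=-3
t=4: S=-3, d=4, jump=4, S_5=1
t=5: S=1, d=3, jump=0, S_6=1
t=6: S=1, d=4, jump=4, S_7=5
t=7: S=5, d=3, jump=0, S_8=5
t=8: S=5, d=4, jump=4, S_9=9
t=9: S=9, d=0, jump=0, S_10=9
t=10: S=9, d=2, jump=-1, S_11=8
t=11: S=8, d=3, jump=0, S_12=8
t=12: S=8, d=2, jump=-1, S_13=7
t=13: S=7, d=4, jump=4, S_14=11
t=14: S=11, d=0, jump=0, S_15=11
t=15: S=11, d=4, jump=4, S_16=15
t=16: S=15, d=3, jump=0, S_17=15
t=17: S=15, d=4, jump=4, S_18=19

19


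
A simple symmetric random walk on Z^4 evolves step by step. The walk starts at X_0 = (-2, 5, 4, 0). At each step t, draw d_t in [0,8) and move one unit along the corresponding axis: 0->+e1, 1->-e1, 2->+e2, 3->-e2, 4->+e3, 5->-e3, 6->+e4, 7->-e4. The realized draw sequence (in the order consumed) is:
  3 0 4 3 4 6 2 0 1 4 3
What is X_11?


(-1, 3, 7, 1)

t=0: X=(-2, 5, 4, 0), d=3 → -e2, X_1=(-2, 4, 4, 0)
t=1: X=(-2, 4, 4, 0), d=0 → +e1, X_2=(-1, 4, 4, 0)
t=2: X=(-1, 4, 4, 0), d=4 → +e3, X_3=(-1, 4, 5, 0)
t=3: X=(-1, 4, 5, 0), d=3 → -e2, X_4=(-1, 3, 5, 0)
t=4: X=(-1, 3, 5, 0), d=4 → +e3, X_5=(-1, 3, 6, 0)
t=5: X=(-1, 3, 6, 0), d=6 → +e4, X_6=(-1, 3, 6, 1)
t=6: X=(-1, 3, 6, 1), d=2 → +e2, X_7=(-1, 4, 6, 1)
t=7: X=(-1, 4, 6, 1), d=0 → +e1, X_8=(0, 4, 6, 1)
t=8: X=(0, 4, 6, 1), d=1 → -e1, X_9=(-1, 4, 6, 1)
t=9: X=(-1, 4, 6, 1), d=4 → +e3, X_10=(-1, 4, 7, 1)
t=10: X=(-1, 4, 7, 1), d=3 → -e2, X_11=(-1, 3, 7, 1)


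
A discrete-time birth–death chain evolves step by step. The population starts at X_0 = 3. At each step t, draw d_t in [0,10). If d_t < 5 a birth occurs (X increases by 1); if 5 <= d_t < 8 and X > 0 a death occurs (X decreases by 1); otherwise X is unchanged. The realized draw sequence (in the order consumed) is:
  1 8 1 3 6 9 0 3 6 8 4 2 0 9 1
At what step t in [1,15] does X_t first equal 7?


8

t=0: X=3, d=1 → birth, X_1=4
t=1: X=4, d=8 → hold, X_2=4
t=2: X=4, d=1 → birth, X_3=5
t=3: X=5, d=3 → birth, X_4=6
t=4: X=6, d=6 → death, X_5=5
t=5: X=5, d=9 → hold, X_6=5
t=6: X=5, d=0 → birth, X_7=6
t=7: X=6, d=3 → birth, X_8=7
t=8: X=7, d=6 → death, X_9=6
t=9: X=6, d=8 → hold, X_10=6
t=10: X=6, d=4 → birth, X_11=7
t=11: X=7, d=2 → birth, X_12=8
t=12: X=8, d=0 → birth, X_13=9
t=13: X=9, d=9 → hold, X_14=9
t=14: X=9, d=1 → birth, X_15=10


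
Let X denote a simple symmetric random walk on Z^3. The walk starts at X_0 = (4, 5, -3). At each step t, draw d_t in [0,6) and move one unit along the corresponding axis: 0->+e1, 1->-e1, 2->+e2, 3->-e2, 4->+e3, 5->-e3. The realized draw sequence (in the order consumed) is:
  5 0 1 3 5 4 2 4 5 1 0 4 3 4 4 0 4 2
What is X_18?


t=0: X=(4, 5, -3), d=5 → -e3, X_1=(4, 5, -4)
t=1: X=(4, 5, -4), d=0 → +e1, X_2=(5, 5, -4)
t=2: X=(5, 5, -4), d=1 → -e1, X_3=(4, 5, -4)
t=3: X=(4, 5, -4), d=3 → -e2, X_4=(4, 4, -4)
t=4: X=(4, 4, -4), d=5 → -e3, X_5=(4, 4, -5)
t=5: X=(4, 4, -5), d=4 → +e3, X_6=(4, 4, -4)
t=6: X=(4, 4, -4), d=2 → +e2, X_7=(4, 5, -4)
t=7: X=(4, 5, -4), d=4 → +e3, X_8=(4, 5, -3)
t=8: X=(4, 5, -3), d=5 → -e3, X_9=(4, 5, -4)
t=9: X=(4, 5, -4), d=1 → -e1, X_10=(3, 5, -4)
t=10: X=(3, 5, -4), d=0 → +e1, X_11=(4, 5, -4)
t=11: X=(4, 5, -4), d=4 → +e3, X_12=(4, 5, -3)
t=12: X=(4, 5, -3), d=3 → -e2, X_13=(4, 4, -3)
t=13: X=(4, 4, -3), d=4 → +e3, X_14=(4, 4, -2)
t=14: X=(4, 4, -2), d=4 → +e3, X_15=(4, 4, -1)
t=15: X=(4, 4, -1), d=0 → +e1, X_16=(5, 4, -1)
t=16: X=(5, 4, -1), d=4 → +e3, X_17=(5, 4, 0)
t=17: X=(5, 4, 0), d=2 → +e2, X_18=(5, 5, 0)

(5, 5, 0)


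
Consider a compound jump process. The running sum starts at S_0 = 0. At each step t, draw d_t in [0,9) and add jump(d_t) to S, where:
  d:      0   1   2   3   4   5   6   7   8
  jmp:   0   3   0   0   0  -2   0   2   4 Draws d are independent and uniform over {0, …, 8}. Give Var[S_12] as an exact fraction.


Outcome values over d=0..8: [0, 3, 0, 0, 0, -2, 0, 2, 4]
Σy = 7, Σy² = 33, M = 9
μ = 7/9 = 7/9,  σ² = 33/9 − (7/9)² = 248/81
Independent increments: Var[S_12] = 12·σ² = 12·(248/81) = 992/27

992/27


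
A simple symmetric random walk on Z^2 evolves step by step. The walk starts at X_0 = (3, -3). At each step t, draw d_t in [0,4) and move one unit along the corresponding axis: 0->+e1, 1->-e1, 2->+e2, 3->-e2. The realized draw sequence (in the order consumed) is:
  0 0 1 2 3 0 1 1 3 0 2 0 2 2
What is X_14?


(5, -1)

t=0: X=(3, -3), d=0 → +e1, X_1=(4, -3)
t=1: X=(4, -3), d=0 → +e1, X_2=(5, -3)
t=2: X=(5, -3), d=1 → -e1, X_3=(4, -3)
t=3: X=(4, -3), d=2 → +e2, X_4=(4, -2)
t=4: X=(4, -2), d=3 → -e2, X_5=(4, -3)
t=5: X=(4, -3), d=0 → +e1, X_6=(5, -3)
t=6: X=(5, -3), d=1 → -e1, X_7=(4, -3)
t=7: X=(4, -3), d=1 → -e1, X_8=(3, -3)
t=8: X=(3, -3), d=3 → -e2, X_9=(3, -4)
t=9: X=(3, -4), d=0 → +e1, X_10=(4, -4)
t=10: X=(4, -4), d=2 → +e2, X_11=(4, -3)
t=11: X=(4, -3), d=0 → +e1, X_12=(5, -3)
t=12: X=(5, -3), d=2 → +e2, X_13=(5, -2)
t=13: X=(5, -2), d=2 → +e2, X_14=(5, -1)


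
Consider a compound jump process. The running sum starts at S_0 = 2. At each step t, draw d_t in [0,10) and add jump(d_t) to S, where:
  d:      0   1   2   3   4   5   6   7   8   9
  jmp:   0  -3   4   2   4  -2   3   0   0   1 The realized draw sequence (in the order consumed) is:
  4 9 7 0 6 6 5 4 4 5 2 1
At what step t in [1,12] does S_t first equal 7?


2

t=0: S=2, d=4, jump=4, S_1=6
t=1: S=6, d=9, jump=1, S_2=7
t=2: S=7, d=7, jump=0, S_3=7
t=3: S=7, d=0, jump=0, S_4=7
t=4: S=7, d=6, jump=3, S_5=10
t=5: S=10, d=6, jump=3, S_6=13
t=6: S=13, d=5, jump=-2, S_7=11
t=7: S=11, d=4, jump=4, S_8=15
t=8: S=15, d=4, jump=4, S_9=19
t=9: S=19, d=5, jump=-2, S_10=17
t=10: S=17, d=2, jump=4, S_11=21
t=11: S=21, d=1, jump=-3, S_12=18


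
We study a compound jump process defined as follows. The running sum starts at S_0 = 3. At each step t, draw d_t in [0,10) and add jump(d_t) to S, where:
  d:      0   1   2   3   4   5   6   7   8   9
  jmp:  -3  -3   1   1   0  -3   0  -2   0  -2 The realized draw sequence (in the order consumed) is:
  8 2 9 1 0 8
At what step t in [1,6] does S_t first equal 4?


2

t=0: S=3, d=8, jump=0, S_1=3
t=1: S=3, d=2, jump=1, S_2=4
t=2: S=4, d=9, jump=-2, S_3=2
t=3: S=2, d=1, jump=-3, S_4=-1
t=4: S=-1, d=0, jump=-3, S_5=-4
t=5: S=-4, d=8, jump=0, S_6=-4


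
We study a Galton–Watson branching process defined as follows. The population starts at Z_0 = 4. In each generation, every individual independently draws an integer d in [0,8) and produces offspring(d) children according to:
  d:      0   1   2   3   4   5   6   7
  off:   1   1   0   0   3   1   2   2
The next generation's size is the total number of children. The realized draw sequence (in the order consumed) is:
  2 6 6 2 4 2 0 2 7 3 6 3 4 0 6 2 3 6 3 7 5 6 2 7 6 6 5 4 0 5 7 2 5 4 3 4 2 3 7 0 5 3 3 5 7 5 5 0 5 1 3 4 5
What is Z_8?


gen 0: Z_0=4, draws=[2, 6, 6, 2], offspring=[0, 2, 2, 0], Z_1=4
gen 1: Z_1=4, draws=[4, 2, 0, 2], offspring=[3, 0, 1, 0], Z_2=4
gen 2: Z_2=4, draws=[7, 3, 6, 3], offspring=[2, 0, 2, 0], Z_3=4
gen 3: Z_3=4, draws=[4, 0, 6, 2], offspring=[3, 1, 2, 0], Z_4=6
gen 4: Z_4=6, draws=[3, 6, 3, 7, 5, 6], offspring=[0, 2, 0, 2, 1, 2], Z_5=7
gen 5: Z_5=7, draws=[2, 7, 6, 6, 5, 4, 0], offspring=[0, 2, 2, 2, 1, 3, 1], Z_6=11
gen 6: Z_6=11, draws=[5, 7, 2, 5, 4, 3, 4, 2, 3, 7, 0], offspring=[1, 2, 0, 1, 3, 0, 3, 0, 0, 2, 1], Z_7=13
gen 7: Z_7=13, draws=[5, 3, 3, 5, 7, 5, 5, 0, 5, 1, 3, 4, 5], offspring=[1, 0, 0, 1, 2, 1, 1, 1, 1, 1, 0, 3, 1], Z_8=13

13


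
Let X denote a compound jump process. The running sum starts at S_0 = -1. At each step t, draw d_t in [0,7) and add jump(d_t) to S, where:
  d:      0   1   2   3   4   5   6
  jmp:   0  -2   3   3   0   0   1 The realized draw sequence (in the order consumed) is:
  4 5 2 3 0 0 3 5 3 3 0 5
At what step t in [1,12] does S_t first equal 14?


t=0: S=-1, d=4, jump=0, S_1=-1
t=1: S=-1, d=5, jump=0, S_2=-1
t=2: S=-1, d=2, jump=3, S_3=2
t=3: S=2, d=3, jump=3, S_4=5
t=4: S=5, d=0, jump=0, S_5=5
t=5: S=5, d=0, jump=0, S_6=5
t=6: S=5, d=3, jump=3, S_7=8
t=7: S=8, d=5, jump=0, S_8=8
t=8: S=8, d=3, jump=3, S_9=11
t=9: S=11, d=3, jump=3, S_10=14
t=10: S=14, d=0, jump=0, S_11=14
t=11: S=14, d=5, jump=0, S_12=14

10


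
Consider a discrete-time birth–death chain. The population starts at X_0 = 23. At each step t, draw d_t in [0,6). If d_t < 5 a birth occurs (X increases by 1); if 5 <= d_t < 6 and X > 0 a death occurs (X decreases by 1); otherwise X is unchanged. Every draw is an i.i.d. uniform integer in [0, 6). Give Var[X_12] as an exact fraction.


20/3

X can drop by at most 1 per step and X_0 = 23 > T = 12, so X_t >= 23 − t >= 11 > 0 for every t <= 12: the floor at 0 (the 'and X > 0' condition) never binds. Hence X_12 = X_0 + Σ_{t<12} Y_t with i.i.d. increments Y_t = y(d_t) ∈ {+1, −1, 0}.
Outcome values over d=0..5: [1, 1, 1, 1, 1, -1]
Σy = 4, Σy² = 6, M = 6
μ = 4/6 = 2/3,  σ² = 6/6 − (2/3)² = 5/9
Independent increments: Var[X_12] = 12·σ² = 12·(5/9) = 20/3


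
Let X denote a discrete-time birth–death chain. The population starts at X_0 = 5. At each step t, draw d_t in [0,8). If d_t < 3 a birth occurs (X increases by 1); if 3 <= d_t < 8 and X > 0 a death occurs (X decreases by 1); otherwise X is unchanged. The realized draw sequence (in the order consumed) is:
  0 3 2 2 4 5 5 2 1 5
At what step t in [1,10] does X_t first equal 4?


t=0: X=5, d=0 → birth, X_1=6
t=1: X=6, d=3 → death, X_2=5
t=2: X=5, d=2 → birth, X_3=6
t=3: X=6, d=2 → birth, X_4=7
t=4: X=7, d=4 → death, X_5=6
t=5: X=6, d=5 → death, X_6=5
t=6: X=5, d=5 → death, X_7=4
t=7: X=4, d=2 → birth, X_8=5
t=8: X=5, d=1 → birth, X_9=6
t=9: X=6, d=5 → death, X_10=5

7


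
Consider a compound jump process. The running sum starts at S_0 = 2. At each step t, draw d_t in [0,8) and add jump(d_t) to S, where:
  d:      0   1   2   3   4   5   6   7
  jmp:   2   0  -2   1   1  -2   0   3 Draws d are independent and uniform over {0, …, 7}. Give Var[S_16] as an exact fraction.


Outcome values over d=0..7: [2, 0, -2, 1, 1, -2, 0, 3]
Σy = 3, Σy² = 23, M = 8
μ = 3/8 = 3/8,  σ² = 23/8 − (3/8)² = 175/64
Independent increments: Var[S_16] = 16·σ² = 16·(175/64) = 175/4

175/4


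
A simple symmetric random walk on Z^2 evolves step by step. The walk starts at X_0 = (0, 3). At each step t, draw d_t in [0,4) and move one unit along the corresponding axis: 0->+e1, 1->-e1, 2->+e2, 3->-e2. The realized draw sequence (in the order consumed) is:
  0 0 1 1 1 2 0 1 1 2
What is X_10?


t=0: X=(0, 3), d=0 → +e1, X_1=(1, 3)
t=1: X=(1, 3), d=0 → +e1, X_2=(2, 3)
t=2: X=(2, 3), d=1 → -e1, X_3=(1, 3)
t=3: X=(1, 3), d=1 → -e1, X_4=(0, 3)
t=4: X=(0, 3), d=1 → -e1, X_5=(-1, 3)
t=5: X=(-1, 3), d=2 → +e2, X_6=(-1, 4)
t=6: X=(-1, 4), d=0 → +e1, X_7=(0, 4)
t=7: X=(0, 4), d=1 → -e1, X_8=(-1, 4)
t=8: X=(-1, 4), d=1 → -e1, X_9=(-2, 4)
t=9: X=(-2, 4), d=2 → +e2, X_10=(-2, 5)

(-2, 5)


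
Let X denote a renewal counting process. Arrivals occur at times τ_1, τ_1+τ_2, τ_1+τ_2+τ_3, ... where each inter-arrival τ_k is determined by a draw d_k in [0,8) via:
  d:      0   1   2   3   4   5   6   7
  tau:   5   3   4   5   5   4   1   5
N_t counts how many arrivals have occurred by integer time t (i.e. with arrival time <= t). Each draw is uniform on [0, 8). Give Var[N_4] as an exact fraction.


Inter-arrival values over d=0..7: [5, 3, 4, 5, 5, 4, 1, 5]
Each d has probability 1/8, so the pmf of τ is: f(1) = 1/8, f(3) = 1/8, f(4) = 1/4, f(5) = 1/2
Let p_n(j) = P(N_n = j), with p_0 = [1]. Condition on τ_1: p_n(0) = P(τ > n), and for j >= 1, p_n(j) = Σ_{k<=n} f(k)·p_{n−k}(j−1)
p_1 = [7/8, 1/8]  (j = 0..1)
p_2 = [7/8, 7/64, 1/64]  (j = 0..2)
p_3 = [3/4, 15/64, 7/512, 1/512]  (j = 0..3)
p_4 = [1/2, 29/64, 23/512, 7/4096, 1/4096]  (j = 0..4)
E[N_4] = Σ j·p_4(j) = 2249/4096;  E[N_4²] = Σ j²·p_4(j) = 2671/4096
Var[N_4] = 2671/4096 − (2249/4096)² = 5882415/16777216

5882415/16777216


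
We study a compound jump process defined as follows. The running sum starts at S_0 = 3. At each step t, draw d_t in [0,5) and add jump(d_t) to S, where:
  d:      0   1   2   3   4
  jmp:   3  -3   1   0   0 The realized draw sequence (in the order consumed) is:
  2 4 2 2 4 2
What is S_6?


7

t=0: S=3, d=2, jump=1, S_1=4
t=1: S=4, d=4, jump=0, S_2=4
t=2: S=4, d=2, jump=1, S_3=5
t=3: S=5, d=2, jump=1, S_4=6
t=4: S=6, d=4, jump=0, S_5=6
t=5: S=6, d=2, jump=1, S_6=7


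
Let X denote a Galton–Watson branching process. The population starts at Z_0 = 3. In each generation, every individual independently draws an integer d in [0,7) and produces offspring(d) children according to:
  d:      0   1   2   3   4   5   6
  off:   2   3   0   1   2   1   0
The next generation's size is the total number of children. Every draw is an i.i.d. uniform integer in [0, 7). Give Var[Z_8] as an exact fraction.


13908824874397440/33232930569601

Outcome values over d=0..6: [2, 3, 0, 1, 2, 1, 0]
Σy = 9, Σy² = 19, M = 7
μ = 9/7 = 9/7,  σ² = 19/7 − (9/7)² = 52/49
V_0 = 0, E_0 = 3
V_1 = 52/49·E_0 + (9/7)²·V_0 = 156/49;  E_1 = 27/7
V_2 = 52/49·E_1 + (9/7)²·V_1 = 22464/2401;  E_2 = 243/49
V_3 = 52/49·E_2 + (9/7)²·V_2 = 2438748/117649;  E_3 = 2187/343
V_4 = 52/49·E_3 + (9/7)²·V_3 = 236545920/5764801;  E_4 = 19683/2401
V_5 = 52/49·E_4 + (9/7)²·V_4 = 21617681436/282475249;  E_5 = 177147/16807
V_6 = 52/49·E_5 + (9/7)²·V_5 = 1905852297024/13841287201;  E_6 = 1594323/117649
V_7 = 52/49·E_6 + (9/7)²·V_6 = 164127702403548/678223072849;  E_7 = 14348907/823543
V_8 = 52/49·E_7 + (9/7)²·V_7 = 13908824874397440/33232930569601;  E_8 = 129140163/5764801


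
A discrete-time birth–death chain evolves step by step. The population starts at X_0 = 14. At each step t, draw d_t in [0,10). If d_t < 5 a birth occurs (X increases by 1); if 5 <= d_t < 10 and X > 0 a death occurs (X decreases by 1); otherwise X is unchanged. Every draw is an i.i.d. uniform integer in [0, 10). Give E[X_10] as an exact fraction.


X can drop by at most 1 per step and X_0 = 14 > T = 10, so X_t >= 14 − t >= 4 > 0 for every t <= 10: the floor at 0 (the 'and X > 0' condition) never binds. Hence X_10 = X_0 + Σ_{t<10} Y_t with i.i.d. increments Y_t = y(d_t) ∈ {+1, −1, 0}.
Outcome values over d=0..9: [1, 1, 1, 1, 1, -1, -1, -1, -1, -1]
Σy = 0, Σy² = 10, M = 10
μ = 0/10 = 0,  σ² = 10/10 − (0)² = 1
E[X_10] = 14 + 10·(0) = 14

14


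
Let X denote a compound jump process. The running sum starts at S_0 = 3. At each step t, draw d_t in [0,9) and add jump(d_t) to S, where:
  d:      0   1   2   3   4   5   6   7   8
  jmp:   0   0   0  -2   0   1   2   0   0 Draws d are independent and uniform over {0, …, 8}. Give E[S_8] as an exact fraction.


35/9

Outcome values over d=0..8: [0, 0, 0, -2, 0, 1, 2, 0, 0]
Σy = 1, Σy² = 9, M = 9
μ = 1/9 = 1/9,  σ² = 9/9 − (1/9)² = 80/81
E[S_8] = 3 + 8·(1/9) = 35/9


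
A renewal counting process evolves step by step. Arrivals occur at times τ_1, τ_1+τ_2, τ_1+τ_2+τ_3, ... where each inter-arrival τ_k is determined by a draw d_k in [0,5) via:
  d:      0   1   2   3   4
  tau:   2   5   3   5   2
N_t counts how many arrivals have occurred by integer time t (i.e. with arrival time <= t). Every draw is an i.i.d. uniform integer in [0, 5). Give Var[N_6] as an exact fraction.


5816/15625

Inter-arrival values over d=0..4: [2, 5, 3, 5, 2]
Each d has probability 1/5, so the pmf of τ is: f(2) = 2/5, f(3) = 1/5, f(5) = 2/5
Let p_n(j) = P(N_n = j), with p_0 = [1]. Condition on τ_1: p_n(0) = P(τ > n), and for j >= 1, p_n(j) = Σ_{k<=n} f(k)·p_{n−k}(j−1)
p_1 = [1]  (j = 0)
p_2 = [3/5, 2/5]  (j = 0..1)
p_3 = [2/5, 3/5]  (j = 0..1)
p_4 = [2/5, 11/25, 4/25]  (j = 0..2)
p_5 = [0, 17/25, 8/25]  (j = 0..2)
p_6 = [0, 16/25, 37/125, 8/125]  (j = 0..3)
E[N_6] = Σ j·p_6(j) = 178/125;  E[N_6²] = Σ j²·p_6(j) = 12/5
Var[N_6] = 12/5 − (178/125)² = 5816/15625


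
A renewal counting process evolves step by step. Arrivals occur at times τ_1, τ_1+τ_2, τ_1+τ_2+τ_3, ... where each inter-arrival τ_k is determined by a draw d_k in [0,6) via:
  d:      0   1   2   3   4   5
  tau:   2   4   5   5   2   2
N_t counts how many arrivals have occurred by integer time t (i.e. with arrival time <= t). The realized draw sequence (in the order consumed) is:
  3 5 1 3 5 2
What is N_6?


1

draw d_1=3: τ_1=5, arrival time A_1=5
draw d_2=5: τ_2=2, arrival time A_2=7
draw d_3=1: τ_3=4, arrival time A_3=11
draw d_4=3: τ_4=5, arrival time A_4=16
draw d_5=5: τ_5=2, arrival time A_5=18
draw d_6=2: τ_6=5, arrival time A_6=23
N_t over t=0..6: 0:0 1:0 2:0 3:0 4:0 5:1 6:1


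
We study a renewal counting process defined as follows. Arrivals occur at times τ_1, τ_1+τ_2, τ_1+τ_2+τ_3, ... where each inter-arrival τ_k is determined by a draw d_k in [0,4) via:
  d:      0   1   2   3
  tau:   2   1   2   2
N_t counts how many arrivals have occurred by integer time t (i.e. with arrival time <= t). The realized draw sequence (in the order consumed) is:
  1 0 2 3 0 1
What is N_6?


draw d_1=1: τ_1=1, arrival time A_1=1
draw d_2=0: τ_2=2, arrival time A_2=3
draw d_3=2: τ_3=2, arrival time A_3=5
draw d_4=3: τ_4=2, arrival time A_4=7
draw d_5=0: τ_5=2, arrival time A_5=9
draw d_6=1: τ_6=1, arrival time A_6=10
N_t over t=0..6: 0:0 1:1 2:1 3:2 4:2 5:3 6:3

3


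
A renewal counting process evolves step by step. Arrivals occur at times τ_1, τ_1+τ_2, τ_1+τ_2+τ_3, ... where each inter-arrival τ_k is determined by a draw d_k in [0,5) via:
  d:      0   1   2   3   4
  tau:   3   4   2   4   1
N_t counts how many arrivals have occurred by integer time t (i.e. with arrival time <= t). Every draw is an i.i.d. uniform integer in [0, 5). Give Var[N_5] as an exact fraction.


Inter-arrival values over d=0..4: [3, 4, 2, 4, 1]
Each d has probability 1/5, so the pmf of τ is: f(1) = 1/5, f(2) = 1/5, f(3) = 1/5, f(4) = 2/5
Let p_n(j) = P(N_n = j), with p_0 = [1]. Condition on τ_1: p_n(0) = P(τ > n), and for j >= 1, p_n(j) = Σ_{k<=n} f(k)·p_{n−k}(j−1)
p_1 = [4/5, 1/5]  (j = 0..1)
p_2 = [3/5, 9/25, 1/25]  (j = 0..2)
p_3 = [2/5, 12/25, 14/125, 1/125]  (j = 0..3)
p_4 = [0, 19/25, 26/125, 19/625, 1/625]  (j = 0..4)
p_5 = [0, 13/25, 2/5, 9/125, 24/3125, 1/3125]  (j = 0..5)
E[N_5] = Σ j·p_5(j) = 4901/3125;  E[N_5²] = Σ j²·p_5(j) = 9059/3125
Var[N_5] = 9059/3125 − (4901/3125)² = 4289574/9765625

4289574/9765625


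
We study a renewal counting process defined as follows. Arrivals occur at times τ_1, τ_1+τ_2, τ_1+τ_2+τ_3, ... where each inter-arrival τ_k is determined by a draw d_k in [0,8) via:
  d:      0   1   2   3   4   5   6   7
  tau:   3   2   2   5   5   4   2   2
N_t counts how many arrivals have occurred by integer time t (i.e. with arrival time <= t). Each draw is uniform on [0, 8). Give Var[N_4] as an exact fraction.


1/2

Inter-arrival values over d=0..7: [3, 2, 2, 5, 5, 4, 2, 2]
Each d has probability 1/8, so the pmf of τ is: f(2) = 1/2, f(3) = 1/8, f(4) = 1/8, f(5) = 1/4
Let p_n(j) = P(N_n = j), with p_0 = [1]. Condition on τ_1: p_n(0) = P(τ > n), and for j >= 1, p_n(j) = Σ_{k<=n} f(k)·p_{n−k}(j−1)
p_1 = [1]  (j = 0)
p_2 = [1/2, 1/2]  (j = 0..1)
p_3 = [3/8, 5/8]  (j = 0..1)
p_4 = [1/4, 1/2, 1/4]  (j = 0..2)
E[N_4] = Σ j·p_4(j) = 1;  E[N_4²] = Σ j²·p_4(j) = 3/2
Var[N_4] = 3/2 − (1)² = 1/2


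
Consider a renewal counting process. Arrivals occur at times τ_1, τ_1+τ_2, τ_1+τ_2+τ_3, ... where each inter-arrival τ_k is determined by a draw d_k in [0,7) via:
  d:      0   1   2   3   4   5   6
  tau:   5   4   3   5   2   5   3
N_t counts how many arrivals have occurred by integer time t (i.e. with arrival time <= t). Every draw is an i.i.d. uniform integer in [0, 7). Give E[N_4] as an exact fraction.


29/49

Inter-arrival values over d=0..6: [5, 4, 3, 5, 2, 5, 3]
Each d has probability 1/7, so the pmf of τ is: f(2) = 1/7, f(3) = 2/7, f(4) = 1/7, f(5) = 3/7
Renewal equation for m(n) = E[N_n]: condition on τ_1 = k (if k <= n, one arrival plus a fresh copy on the remaining n−k steps): m(n) = F(n) + Σ_{k<=n} f(k)·m(n−k), where F(n) = P(τ <= n) and m(0) = 0
m(1) = F(1) = 0
m(2) = F(2) = 1/7
m(3) = F(3) = 3/7
m(4) = F(4) + f(2)·m(2) = 4/7 + 1/7·1/7 = 29/49
E[N_4] = m(4) = 29/49


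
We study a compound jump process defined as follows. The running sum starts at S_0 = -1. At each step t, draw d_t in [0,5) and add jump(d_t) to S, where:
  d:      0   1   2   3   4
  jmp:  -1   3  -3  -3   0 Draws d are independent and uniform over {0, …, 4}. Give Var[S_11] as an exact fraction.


Outcome values over d=0..4: [-1, 3, -3, -3, 0]
Σy = -4, Σy² = 28, M = 5
μ = -4/5 = -4/5,  σ² = 28/5 − (-4/5)² = 124/25
Independent increments: Var[S_11] = 11·σ² = 11·(124/25) = 1364/25

1364/25


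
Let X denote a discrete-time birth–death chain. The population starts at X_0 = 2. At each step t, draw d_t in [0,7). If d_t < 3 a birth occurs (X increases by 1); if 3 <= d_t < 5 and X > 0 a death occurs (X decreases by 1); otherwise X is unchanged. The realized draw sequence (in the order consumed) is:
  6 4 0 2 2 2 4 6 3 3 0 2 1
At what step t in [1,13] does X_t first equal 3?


4

t=0: X=2, d=6 → hold, X_1=2
t=1: X=2, d=4 → death, X_2=1
t=2: X=1, d=0 → birth, X_3=2
t=3: X=2, d=2 → birth, X_4=3
t=4: X=3, d=2 → birth, X_5=4
t=5: X=4, d=2 → birth, X_6=5
t=6: X=5, d=4 → death, X_7=4
t=7: X=4, d=6 → hold, X_8=4
t=8: X=4, d=3 → death, X_9=3
t=9: X=3, d=3 → death, X_10=2
t=10: X=2, d=0 → birth, X_11=3
t=11: X=3, d=2 → birth, X_12=4
t=12: X=4, d=1 → birth, X_13=5


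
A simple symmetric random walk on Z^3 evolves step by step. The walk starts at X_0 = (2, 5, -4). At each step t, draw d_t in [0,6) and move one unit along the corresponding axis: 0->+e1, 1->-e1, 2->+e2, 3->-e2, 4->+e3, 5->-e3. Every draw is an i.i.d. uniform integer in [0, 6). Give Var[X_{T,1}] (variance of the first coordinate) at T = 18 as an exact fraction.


Outcome values over d=0..5: [1, -1, 0, 0, 0, 0]
Σy = 0, Σy² = 2, M = 6
μ = 0/6 = 0,  σ² = 2/6 − (0)² = 1/3
Independent increments: Var[X_18] = 18·σ² = 18·(1/3) = 6

6


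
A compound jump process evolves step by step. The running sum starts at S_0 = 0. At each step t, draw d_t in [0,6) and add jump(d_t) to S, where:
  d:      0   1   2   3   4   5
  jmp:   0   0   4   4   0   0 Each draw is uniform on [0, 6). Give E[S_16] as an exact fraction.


64/3

Outcome values over d=0..5: [0, 0, 4, 4, 0, 0]
Σy = 8, Σy² = 32, M = 6
μ = 8/6 = 4/3,  σ² = 32/6 − (4/3)² = 32/9
E[S_16] = 0 + 16·(4/3) = 64/3


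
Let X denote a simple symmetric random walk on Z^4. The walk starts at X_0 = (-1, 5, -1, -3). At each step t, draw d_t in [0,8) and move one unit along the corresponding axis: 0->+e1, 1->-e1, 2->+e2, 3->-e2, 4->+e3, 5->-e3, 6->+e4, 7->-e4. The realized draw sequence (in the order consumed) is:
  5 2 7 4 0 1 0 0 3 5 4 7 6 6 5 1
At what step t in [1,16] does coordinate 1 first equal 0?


t=0: X=(-1, 5, -1, -3), d=5 → -e3, X_1=(-1, 5, -2, -3)
t=1: X=(-1, 5, -2, -3), d=2 → +e2, X_2=(-1, 6, -2, -3)
t=2: X=(-1, 6, -2, -3), d=7 → -e4, X_3=(-1, 6, -2, -4)
t=3: X=(-1, 6, -2, -4), d=4 → +e3, X_4=(-1, 6, -1, -4)
t=4: X=(-1, 6, -1, -4), d=0 → +e1, X_5=(0, 6, -1, -4)
t=5: X=(0, 6, -1, -4), d=1 → -e1, X_6=(-1, 6, -1, -4)
t=6: X=(-1, 6, -1, -4), d=0 → +e1, X_7=(0, 6, -1, -4)
t=7: X=(0, 6, -1, -4), d=0 → +e1, X_8=(1, 6, -1, -4)
t=8: X=(1, 6, -1, -4), d=3 → -e2, X_9=(1, 5, -1, -4)
t=9: X=(1, 5, -1, -4), d=5 → -e3, X_10=(1, 5, -2, -4)
t=10: X=(1, 5, -2, -4), d=4 → +e3, X_11=(1, 5, -1, -4)
t=11: X=(1, 5, -1, -4), d=7 → -e4, X_12=(1, 5, -1, -5)
t=12: X=(1, 5, -1, -5), d=6 → +e4, X_13=(1, 5, -1, -4)
t=13: X=(1, 5, -1, -4), d=6 → +e4, X_14=(1, 5, -1, -3)
t=14: X=(1, 5, -1, -3), d=5 → -e3, X_15=(1, 5, -2, -3)
t=15: X=(1, 5, -2, -3), d=1 → -e1, X_16=(0, 5, -2, -3)

5


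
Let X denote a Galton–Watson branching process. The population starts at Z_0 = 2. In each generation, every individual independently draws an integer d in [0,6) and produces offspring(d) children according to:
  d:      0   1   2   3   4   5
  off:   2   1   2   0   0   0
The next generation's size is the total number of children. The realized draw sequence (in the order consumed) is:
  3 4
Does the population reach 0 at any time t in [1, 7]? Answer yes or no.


gen 0: Z_0=2, draws=[3, 4], offspring=[0, 0], Z_1=0
gen 1: Z_1=0, draws=[], offspring=[], Z_2=0
gen 2: Z_2=0, draws=[], offspring=[], Z_3=0
gen 3: Z_3=0, draws=[], offspring=[], Z_4=0
gen 4: Z_4=0, draws=[], offspring=[], Z_5=0
gen 5: Z_5=0, draws=[], offspring=[], Z_6=0
gen 6: Z_6=0, draws=[], offspring=[], Z_7=0

yes


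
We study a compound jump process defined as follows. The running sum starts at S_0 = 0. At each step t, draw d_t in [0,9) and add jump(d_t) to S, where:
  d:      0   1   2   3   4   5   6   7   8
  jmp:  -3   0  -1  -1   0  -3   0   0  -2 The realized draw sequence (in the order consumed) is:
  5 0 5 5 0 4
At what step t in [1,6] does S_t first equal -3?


1

t=0: S=0, d=5, jump=-3, S_1=-3
t=1: S=-3, d=0, jump=-3, S_2=-6
t=2: S=-6, d=5, jump=-3, S_3=-9
t=3: S=-9, d=5, jump=-3, S_4=-12
t=4: S=-12, d=0, jump=-3, S_5=-15
t=5: S=-15, d=4, jump=0, S_6=-15


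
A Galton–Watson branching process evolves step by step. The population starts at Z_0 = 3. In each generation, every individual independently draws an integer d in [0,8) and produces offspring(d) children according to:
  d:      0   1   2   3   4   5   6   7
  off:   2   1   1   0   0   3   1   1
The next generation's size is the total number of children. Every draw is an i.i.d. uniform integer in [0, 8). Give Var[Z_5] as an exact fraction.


Outcome values over d=0..7: [2, 1, 1, 0, 0, 3, 1, 1]
Σy = 9, Σy² = 17, M = 8
μ = 9/8 = 9/8,  σ² = 17/8 − (9/8)² = 55/64
V_0 = 0, E_0 = 3
V_1 = 55/64·E_0 + (9/8)²·V_0 = 165/64;  E_1 = 27/8
V_2 = 55/64·E_1 + (9/8)²·V_1 = 25245/4096;  E_2 = 243/64
V_3 = 55/64·E_2 + (9/8)²·V_2 = 2900205/262144;  E_3 = 2187/512
V_4 = 55/64·E_3 + (9/8)²·V_3 = 296502525/16777216;  E_4 = 19683/4096
V_5 = 55/64·E_4 + (9/8)²·V_4 = 28450890765/1073741824;  E_5 = 177147/32768

28450890765/1073741824


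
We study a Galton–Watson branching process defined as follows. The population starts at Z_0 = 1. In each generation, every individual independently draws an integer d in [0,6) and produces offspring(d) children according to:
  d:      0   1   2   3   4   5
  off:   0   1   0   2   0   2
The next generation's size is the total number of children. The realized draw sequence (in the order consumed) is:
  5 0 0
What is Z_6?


0

gen 0: Z_0=1, draws=[5], offspring=[2], Z_1=2
gen 1: Z_1=2, draws=[0, 0], offspring=[0, 0], Z_2=0
gen 2: Z_2=0, draws=[], offspring=[], Z_3=0
gen 3: Z_3=0, draws=[], offspring=[], Z_4=0
gen 4: Z_4=0, draws=[], offspring=[], Z_5=0
gen 5: Z_5=0, draws=[], offspring=[], Z_6=0


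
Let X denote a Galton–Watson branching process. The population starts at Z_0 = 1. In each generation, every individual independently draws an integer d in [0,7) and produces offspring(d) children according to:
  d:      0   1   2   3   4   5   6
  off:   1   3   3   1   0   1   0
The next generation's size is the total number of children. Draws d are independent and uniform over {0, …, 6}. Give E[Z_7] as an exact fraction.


4782969/823543

Outcome values over d=0..6: [1, 3, 3, 1, 0, 1, 0]
Σy = 9, Σy² = 21, M = 7
μ = 9/7 = 9/7,  σ² = 21/7 − (9/7)² = 66/49
E[Z_0] = 1
E[Z_1] = 9/7·E[Z_0] = 9/7
E[Z_2] = 9/7·E[Z_1] = 81/49
E[Z_3] = 9/7·E[Z_2] = 729/343
E[Z_4] = 9/7·E[Z_3] = 6561/2401
E[Z_5] = 9/7·E[Z_4] = 59049/16807
E[Z_6] = 9/7·E[Z_5] = 531441/117649
E[Z_7] = 9/7·E[Z_6] = 4782969/823543
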